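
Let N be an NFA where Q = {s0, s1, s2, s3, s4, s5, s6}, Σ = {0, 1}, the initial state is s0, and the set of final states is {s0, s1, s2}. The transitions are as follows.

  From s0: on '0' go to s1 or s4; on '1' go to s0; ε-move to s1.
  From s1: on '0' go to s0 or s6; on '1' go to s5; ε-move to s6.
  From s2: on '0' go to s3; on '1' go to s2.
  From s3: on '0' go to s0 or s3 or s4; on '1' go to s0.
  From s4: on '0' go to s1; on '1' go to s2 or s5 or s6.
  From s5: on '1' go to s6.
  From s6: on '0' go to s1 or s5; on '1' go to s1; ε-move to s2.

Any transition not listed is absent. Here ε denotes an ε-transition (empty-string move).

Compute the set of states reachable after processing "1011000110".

{s0, s1, s2, s3, s4, s5, s6}

Start: ε-closure({s0}) = {s0, s1, s2, s6}.
Read '1': s0→{s0}, s1→{s5}, s2→{s2}, s6→{s1}; union {s0, s1, s2, s5}; ε-closure = {s0, s1, s2, s5, s6}.
Read '0': s0→{s1, s4}, s1→{s0, s6}, s2→{s3}, s5→∅, s6→{s1, s5}; union {s0, s1, s3, s4, s5, s6}; ε-closure = {s0, s1, s2, s3, s4, s5, s6}.
Read '1': s0→{s0}, s1→{s5}, s2→{s2}, s3→{s0}, s4→{s2, s5, s6}, s5→{s6}, s6→{s1}; now {s0, s1, s2, s5, s6}.
Read '1': s0→{s0}, s1→{s5}, s2→{s2}, s5→{s6}, s6→{s1}; now {s0, s1, s2, s5, s6}.
Read '0': s0→{s1, s4}, s1→{s0, s6}, s2→{s3}, s5→∅, s6→{s1, s5}; union {s0, s1, s3, s4, s5, s6}; ε-closure = {s0, s1, s2, s3, s4, s5, s6}.
Read '0': s0→{s1, s4}, s1→{s0, s6}, s2→{s3}, s3→{s0, s3, s4}, s4→{s1}, s5→∅, s6→{s1, s5}; union {s0, s1, s3, s4, s5, s6}; ε-closure = {s0, s1, s2, s3, s4, s5, s6}.
Read '0': s0→{s1, s4}, s1→{s0, s6}, s2→{s3}, s3→{s0, s3, s4}, s4→{s1}, s5→∅, s6→{s1, s5}; union {s0, s1, s3, s4, s5, s6}; ε-closure = {s0, s1, s2, s3, s4, s5, s6}.
Read '1': s0→{s0}, s1→{s5}, s2→{s2}, s3→{s0}, s4→{s2, s5, s6}, s5→{s6}, s6→{s1}; now {s0, s1, s2, s5, s6}.
Read '1': s0→{s0}, s1→{s5}, s2→{s2}, s5→{s6}, s6→{s1}; now {s0, s1, s2, s5, s6}.
Read '0': s0→{s1, s4}, s1→{s0, s6}, s2→{s3}, s5→∅, s6→{s1, s5}; union {s0, s1, s3, s4, s5, s6}; ε-closure = {s0, s1, s2, s3, s4, s5, s6}.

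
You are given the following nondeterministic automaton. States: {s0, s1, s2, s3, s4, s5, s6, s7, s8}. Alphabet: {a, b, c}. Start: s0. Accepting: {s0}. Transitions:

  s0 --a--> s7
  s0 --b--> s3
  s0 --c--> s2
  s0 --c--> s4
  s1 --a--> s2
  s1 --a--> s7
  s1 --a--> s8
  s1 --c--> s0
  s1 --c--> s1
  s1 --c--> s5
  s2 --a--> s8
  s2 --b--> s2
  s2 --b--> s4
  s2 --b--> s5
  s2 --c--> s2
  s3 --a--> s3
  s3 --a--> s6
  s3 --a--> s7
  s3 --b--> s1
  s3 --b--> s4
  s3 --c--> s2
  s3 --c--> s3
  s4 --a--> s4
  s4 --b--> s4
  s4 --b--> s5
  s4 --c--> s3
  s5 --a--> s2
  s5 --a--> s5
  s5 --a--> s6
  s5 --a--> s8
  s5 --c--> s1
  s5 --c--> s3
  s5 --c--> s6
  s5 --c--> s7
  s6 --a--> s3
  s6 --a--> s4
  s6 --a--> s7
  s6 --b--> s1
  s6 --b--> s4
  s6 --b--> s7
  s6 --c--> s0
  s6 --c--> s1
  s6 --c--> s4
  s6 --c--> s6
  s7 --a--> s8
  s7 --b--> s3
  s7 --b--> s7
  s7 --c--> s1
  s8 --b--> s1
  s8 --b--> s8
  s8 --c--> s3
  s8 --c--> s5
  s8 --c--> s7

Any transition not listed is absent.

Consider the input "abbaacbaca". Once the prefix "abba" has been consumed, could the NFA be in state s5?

Start in {s0}.
Read 'a': {s0} → {s7}.
Read 'b': {s7} → {s3, s7}.
Read 'b': {s3, s7} → {s1, s3, s4, s7}.
Read 'a': {s1, s3, s4, s7} → {s2, s3, s4, s6, s7, s8}.
State s5 is not in {s2, s3, s4, s6, s7, s8}.

No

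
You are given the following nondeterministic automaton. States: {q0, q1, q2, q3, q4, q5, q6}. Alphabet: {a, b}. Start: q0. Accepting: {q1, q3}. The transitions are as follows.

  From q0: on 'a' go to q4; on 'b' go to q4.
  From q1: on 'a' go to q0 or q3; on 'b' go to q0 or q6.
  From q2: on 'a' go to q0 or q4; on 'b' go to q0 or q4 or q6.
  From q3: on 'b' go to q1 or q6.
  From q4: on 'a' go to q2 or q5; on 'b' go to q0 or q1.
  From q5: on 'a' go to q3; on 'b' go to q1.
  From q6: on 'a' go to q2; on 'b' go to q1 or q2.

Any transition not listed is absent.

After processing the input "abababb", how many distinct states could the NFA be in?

Start in {q0}.
Read 'a': q0→{q4}; now {q4}.
Read 'b': q4→{q0, q1}; now {q0, q1}.
Read 'a': q0→{q4}, q1→{q0, q3}; now {q0, q3, q4}.
Read 'b': q0→{q4}, q3→{q1, q6}, q4→{q0, q1}; now {q0, q1, q4, q6}.
Read 'a': q0→{q4}, q1→{q0, q3}, q4→{q2, q5}, q6→{q2}; now {q0, q2, q3, q4, q5}.
Read 'b': q0→{q4}, q2→{q0, q4, q6}, q3→{q1, q6}, q4→{q0, q1}, q5→{q1}; now {q0, q1, q4, q6}.
Read 'b': q0→{q4}, q1→{q0, q6}, q4→{q0, q1}, q6→{q1, q2}; now {q0, q1, q2, q4, q6}.
That set has 5 states.

5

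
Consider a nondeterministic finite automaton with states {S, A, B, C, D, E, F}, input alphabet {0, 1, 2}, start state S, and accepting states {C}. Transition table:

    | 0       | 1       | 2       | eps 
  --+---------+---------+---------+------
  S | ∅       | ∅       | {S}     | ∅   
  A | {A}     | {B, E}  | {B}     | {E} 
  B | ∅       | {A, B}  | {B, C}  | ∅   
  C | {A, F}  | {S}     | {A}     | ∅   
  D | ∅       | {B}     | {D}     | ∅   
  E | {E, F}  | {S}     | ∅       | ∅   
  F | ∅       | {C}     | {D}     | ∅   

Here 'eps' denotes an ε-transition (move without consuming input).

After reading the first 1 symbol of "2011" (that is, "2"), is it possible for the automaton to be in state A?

Start in {S}.
Read '2': S→{S}; now {S}.
State A is not in {S}.

No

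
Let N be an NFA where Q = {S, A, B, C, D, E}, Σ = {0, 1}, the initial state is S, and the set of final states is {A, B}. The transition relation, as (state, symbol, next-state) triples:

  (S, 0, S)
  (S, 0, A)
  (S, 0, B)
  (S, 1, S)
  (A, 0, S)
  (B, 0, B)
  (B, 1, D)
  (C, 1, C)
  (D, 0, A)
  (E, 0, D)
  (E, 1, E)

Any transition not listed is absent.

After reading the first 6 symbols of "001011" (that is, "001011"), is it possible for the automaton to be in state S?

Yes

Start in {S}.
Read '0': S→{S, A, B}; now {S, A, B}.
Read '0': S→{S, A, B}, A→{S}, B→{B}; now {S, A, B}.
Read '1': S→{S}, A→∅, B→{D}; now {S, D}.
Read '0': S→{S, A, B}, D→{A}; now {S, A, B}.
Read '1': S→{S}, A→∅, B→{D}; now {S, D}.
Read '1': S→{S}, D→∅; now {S}.
State S is in {S}.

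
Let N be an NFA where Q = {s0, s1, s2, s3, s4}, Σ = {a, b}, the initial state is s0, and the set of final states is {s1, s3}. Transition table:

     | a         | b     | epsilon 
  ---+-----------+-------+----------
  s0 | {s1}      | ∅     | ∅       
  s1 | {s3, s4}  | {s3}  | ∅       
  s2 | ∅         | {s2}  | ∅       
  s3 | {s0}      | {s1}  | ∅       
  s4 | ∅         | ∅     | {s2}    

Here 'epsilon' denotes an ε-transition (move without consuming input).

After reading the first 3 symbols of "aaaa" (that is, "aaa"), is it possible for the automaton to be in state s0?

Start in {s0}.
Read 'a': {s0} → {s1}.
Read 'a': {s1} → {s2, s3, s4}.
Read 'a': {s2, s3, s4} → {s0}.
State s0 is in {s0}.

Yes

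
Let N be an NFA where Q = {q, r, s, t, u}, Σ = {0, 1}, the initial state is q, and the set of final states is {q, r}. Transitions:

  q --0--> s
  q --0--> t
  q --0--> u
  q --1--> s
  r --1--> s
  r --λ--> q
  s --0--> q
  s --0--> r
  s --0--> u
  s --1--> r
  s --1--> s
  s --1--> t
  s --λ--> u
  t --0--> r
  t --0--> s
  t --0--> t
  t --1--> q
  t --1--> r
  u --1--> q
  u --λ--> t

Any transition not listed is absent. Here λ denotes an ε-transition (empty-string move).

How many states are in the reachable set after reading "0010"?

Start in {q}.
Read '0': q→{s, t, u}; now {s, t, u}.
Read '0': s→{q, r, u}, t→{r, s, t}, u→∅; now {q, r, s, t, u}.
Read '1': q→{s}, r→{s}, s→{r, s, t}, t→{q, r}, u→{q}; union {q, r, s, t}; ε-closure = {q, r, s, t, u}.
Read '0': q→{s, t, u}, r→∅, s→{q, r, u}, t→{r, s, t}, u→∅; now {q, r, s, t, u}.
That set has 5 states.

5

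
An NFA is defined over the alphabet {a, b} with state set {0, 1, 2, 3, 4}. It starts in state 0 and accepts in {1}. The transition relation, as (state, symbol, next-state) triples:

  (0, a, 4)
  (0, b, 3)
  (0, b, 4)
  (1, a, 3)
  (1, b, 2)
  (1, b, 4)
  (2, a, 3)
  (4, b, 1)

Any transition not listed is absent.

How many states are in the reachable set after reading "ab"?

1

Start in {0}.
Read 'a': 0→{4}; now {4}.
Read 'b': 4→{1}; now {1}.
That set has 1 state.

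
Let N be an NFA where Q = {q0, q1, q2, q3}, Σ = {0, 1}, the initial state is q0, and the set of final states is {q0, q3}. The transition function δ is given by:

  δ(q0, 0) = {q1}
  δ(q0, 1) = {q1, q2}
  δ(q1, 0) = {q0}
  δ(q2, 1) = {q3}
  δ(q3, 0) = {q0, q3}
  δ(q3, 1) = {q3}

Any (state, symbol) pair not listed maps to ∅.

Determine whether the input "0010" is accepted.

Yes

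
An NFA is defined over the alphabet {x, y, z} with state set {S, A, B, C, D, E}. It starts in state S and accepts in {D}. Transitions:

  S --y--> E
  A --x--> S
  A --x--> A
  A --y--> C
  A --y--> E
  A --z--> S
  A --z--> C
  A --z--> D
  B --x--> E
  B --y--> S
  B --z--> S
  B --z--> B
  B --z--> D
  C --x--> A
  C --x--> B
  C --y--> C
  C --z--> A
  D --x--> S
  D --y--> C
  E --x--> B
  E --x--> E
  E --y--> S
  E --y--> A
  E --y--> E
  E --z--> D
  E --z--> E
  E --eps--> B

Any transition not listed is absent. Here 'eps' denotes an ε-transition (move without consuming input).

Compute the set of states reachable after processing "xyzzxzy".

∅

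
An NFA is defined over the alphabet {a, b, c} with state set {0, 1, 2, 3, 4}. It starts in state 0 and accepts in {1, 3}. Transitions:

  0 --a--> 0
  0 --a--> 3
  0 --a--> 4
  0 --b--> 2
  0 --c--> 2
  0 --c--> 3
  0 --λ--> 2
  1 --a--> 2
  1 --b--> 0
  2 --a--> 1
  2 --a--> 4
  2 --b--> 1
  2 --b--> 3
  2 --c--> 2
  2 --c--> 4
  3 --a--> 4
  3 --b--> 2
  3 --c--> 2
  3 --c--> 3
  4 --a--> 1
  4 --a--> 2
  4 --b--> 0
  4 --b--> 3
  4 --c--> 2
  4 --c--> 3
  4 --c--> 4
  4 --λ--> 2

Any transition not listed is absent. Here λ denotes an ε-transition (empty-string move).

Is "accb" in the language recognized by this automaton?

Start: ε-closure({0}) = {0, 2}.
Read 'a': 0→{0, 3, 4}, 2→{1, 4}; union {0, 1, 3, 4}; ε-closure = {0, 1, 2, 3, 4}.
Read 'c': 0→{2, 3}, 1→∅, 2→{2, 4}, 3→{2, 3}, 4→{2, 3, 4}; now {2, 3, 4}.
Read 'c': 2→{2, 4}, 3→{2, 3}, 4→{2, 3, 4}; now {2, 3, 4}.
Read 'b': 2→{1, 3}, 3→{2}, 4→{0, 3}; now {0, 1, 2, 3}.
The final set {0, 1, 2, 3} contains the accepting states 1, 3.

Yes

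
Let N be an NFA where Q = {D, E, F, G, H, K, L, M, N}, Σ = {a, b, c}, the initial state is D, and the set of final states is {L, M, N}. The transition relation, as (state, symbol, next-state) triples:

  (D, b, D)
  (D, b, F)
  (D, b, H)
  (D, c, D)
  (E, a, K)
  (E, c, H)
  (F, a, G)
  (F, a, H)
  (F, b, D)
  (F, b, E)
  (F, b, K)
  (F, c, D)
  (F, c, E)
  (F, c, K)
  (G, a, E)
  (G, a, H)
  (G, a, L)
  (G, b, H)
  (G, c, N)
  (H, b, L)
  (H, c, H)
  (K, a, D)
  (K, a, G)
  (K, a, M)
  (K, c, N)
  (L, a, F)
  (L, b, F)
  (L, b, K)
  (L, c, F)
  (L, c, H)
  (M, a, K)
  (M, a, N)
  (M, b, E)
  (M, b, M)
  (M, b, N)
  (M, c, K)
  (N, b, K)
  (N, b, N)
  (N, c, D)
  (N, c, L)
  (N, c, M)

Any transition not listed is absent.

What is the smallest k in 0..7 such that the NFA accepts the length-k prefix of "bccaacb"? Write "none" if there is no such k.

Start in {D}.
Read 'b': {D} → {D, F, H}.
Read 'c': {D, F, H} → {D, E, H, K}.
Read 'c': {D, E, H, K} → {D, H, N}.
None of the earlier sets intersect F, but {D, H, N} does.

3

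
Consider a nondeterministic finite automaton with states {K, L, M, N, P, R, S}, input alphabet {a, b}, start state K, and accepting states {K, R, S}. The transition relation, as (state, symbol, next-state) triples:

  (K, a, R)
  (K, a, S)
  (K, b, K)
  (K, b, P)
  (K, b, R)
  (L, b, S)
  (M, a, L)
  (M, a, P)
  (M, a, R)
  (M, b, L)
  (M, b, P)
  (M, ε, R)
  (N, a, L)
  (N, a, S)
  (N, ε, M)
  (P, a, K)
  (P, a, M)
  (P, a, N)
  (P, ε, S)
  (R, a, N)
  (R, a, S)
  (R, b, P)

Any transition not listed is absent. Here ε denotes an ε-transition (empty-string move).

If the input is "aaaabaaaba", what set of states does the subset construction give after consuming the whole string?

{K, M, N, R, S}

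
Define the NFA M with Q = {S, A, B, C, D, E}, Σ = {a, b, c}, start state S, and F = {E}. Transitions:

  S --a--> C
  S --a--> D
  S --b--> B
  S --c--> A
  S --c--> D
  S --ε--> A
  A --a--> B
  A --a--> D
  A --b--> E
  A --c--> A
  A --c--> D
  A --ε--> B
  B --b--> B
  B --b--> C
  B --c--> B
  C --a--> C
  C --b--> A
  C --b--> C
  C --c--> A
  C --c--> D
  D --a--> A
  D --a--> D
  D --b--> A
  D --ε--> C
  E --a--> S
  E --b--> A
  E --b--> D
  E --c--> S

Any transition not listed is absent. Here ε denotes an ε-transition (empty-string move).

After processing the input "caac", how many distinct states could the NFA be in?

4

Start: ε-closure({S}) = {S, A, B}.
Read 'c': {S, A, B} → {A, B, C, D}.
Read 'a': {A, B, C, D} → {A, B, C, D}.
Read 'a': {A, B, C, D} → {A, B, C, D}.
Read 'c': {A, B, C, D} → {A, B, C, D}.
That set has 4 states.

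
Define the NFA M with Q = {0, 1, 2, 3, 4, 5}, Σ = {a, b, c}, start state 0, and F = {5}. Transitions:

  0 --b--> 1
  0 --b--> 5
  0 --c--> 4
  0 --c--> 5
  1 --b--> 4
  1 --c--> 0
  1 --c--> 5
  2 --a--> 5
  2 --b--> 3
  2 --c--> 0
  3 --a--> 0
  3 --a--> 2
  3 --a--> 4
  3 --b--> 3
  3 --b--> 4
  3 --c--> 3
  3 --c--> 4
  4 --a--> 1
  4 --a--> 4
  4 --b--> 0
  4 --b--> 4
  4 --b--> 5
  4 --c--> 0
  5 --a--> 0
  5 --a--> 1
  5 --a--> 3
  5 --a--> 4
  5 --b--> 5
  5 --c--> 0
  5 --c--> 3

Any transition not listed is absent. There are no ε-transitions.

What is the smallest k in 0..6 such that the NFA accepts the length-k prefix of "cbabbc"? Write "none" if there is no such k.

1

Start in {0}.
Read 'c': 0→{4, 5}; now {4, 5}.
None of the earlier sets intersect F, but {4, 5} does.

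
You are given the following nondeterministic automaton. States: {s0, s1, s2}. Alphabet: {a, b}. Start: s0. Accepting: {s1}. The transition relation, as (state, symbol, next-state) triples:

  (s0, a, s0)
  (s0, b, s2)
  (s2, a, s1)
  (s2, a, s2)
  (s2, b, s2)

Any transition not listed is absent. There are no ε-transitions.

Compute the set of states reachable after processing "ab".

{s2}

Start in {s0}.
Read 'a': {s0} → {s0}.
Read 'b': {s0} → {s2}.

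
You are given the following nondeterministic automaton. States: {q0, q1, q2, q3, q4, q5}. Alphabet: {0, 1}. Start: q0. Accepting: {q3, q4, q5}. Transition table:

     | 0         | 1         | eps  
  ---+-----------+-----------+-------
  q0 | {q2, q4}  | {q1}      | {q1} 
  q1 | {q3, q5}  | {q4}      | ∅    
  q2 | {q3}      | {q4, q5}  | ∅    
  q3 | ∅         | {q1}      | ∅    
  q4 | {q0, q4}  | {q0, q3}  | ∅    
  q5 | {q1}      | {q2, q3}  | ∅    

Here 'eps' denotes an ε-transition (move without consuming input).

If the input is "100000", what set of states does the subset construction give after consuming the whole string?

Start: ε-closure({q0}) = {q0, q1}.
Read '1': q0→{q1}, q1→{q4}; now {q1, q4}.
Read '0': q1→{q3, q5}, q4→{q0, q4}; union {q0, q3, q4, q5}; ε-closure = {q0, q1, q3, q4, q5}.
Read '0': q0→{q2, q4}, q1→{q3, q5}, q3→∅, q4→{q0, q4}, q5→{q1}; now {q0, q1, q2, q3, q4, q5}.
Read '0': q0→{q2, q4}, q1→{q3, q5}, q2→{q3}, q3→∅, q4→{q0, q4}, q5→{q1}; now {q0, q1, q2, q3, q4, q5}.
Read '0': q0→{q2, q4}, q1→{q3, q5}, q2→{q3}, q3→∅, q4→{q0, q4}, q5→{q1}; now {q0, q1, q2, q3, q4, q5}.
Read '0': q0→{q2, q4}, q1→{q3, q5}, q2→{q3}, q3→∅, q4→{q0, q4}, q5→{q1}; now {q0, q1, q2, q3, q4, q5}.

{q0, q1, q2, q3, q4, q5}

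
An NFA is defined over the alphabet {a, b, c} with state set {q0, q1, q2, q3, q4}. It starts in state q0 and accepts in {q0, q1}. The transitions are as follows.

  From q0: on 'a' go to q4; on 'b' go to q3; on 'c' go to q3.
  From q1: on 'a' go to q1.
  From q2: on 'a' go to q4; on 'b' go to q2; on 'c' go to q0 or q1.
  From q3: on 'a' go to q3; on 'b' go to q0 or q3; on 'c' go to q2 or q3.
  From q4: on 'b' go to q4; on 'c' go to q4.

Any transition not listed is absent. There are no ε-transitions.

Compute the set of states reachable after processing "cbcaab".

{q0, q3}

Start in {q0}.
Read 'c': {q0} → {q3}.
Read 'b': {q3} → {q0, q3}.
Read 'c': {q0, q3} → {q2, q3}.
Read 'a': {q2, q3} → {q3, q4}.
Read 'a': {q3, q4} → {q3}.
Read 'b': {q3} → {q0, q3}.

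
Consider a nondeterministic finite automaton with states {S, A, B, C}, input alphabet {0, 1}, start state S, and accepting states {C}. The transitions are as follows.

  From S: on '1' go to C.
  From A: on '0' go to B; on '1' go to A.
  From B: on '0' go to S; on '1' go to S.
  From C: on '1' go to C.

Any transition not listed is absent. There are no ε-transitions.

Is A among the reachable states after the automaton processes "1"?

No

Start in {S}.
Read '1': {S} → {C}.
State A is not in {C}.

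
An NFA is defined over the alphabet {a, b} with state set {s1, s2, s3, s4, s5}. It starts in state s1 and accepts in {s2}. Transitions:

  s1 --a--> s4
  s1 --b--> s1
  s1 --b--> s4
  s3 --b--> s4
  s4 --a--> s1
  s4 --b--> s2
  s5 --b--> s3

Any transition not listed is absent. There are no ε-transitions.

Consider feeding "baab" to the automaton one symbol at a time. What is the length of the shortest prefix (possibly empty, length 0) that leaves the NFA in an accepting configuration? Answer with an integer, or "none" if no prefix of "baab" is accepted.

4

Start in {s1}.
Read 'b': s1→{s1, s4}; now {s1, s4}.
Read 'a': s1→{s4}, s4→{s1}; now {s1, s4}.
Read 'a': s1→{s4}, s4→{s1}; now {s1, s4}.
Read 'b': s1→{s1, s4}, s4→{s2}; now {s1, s2, s4}.
None of the earlier sets intersect F, but {s1, s2, s4} does.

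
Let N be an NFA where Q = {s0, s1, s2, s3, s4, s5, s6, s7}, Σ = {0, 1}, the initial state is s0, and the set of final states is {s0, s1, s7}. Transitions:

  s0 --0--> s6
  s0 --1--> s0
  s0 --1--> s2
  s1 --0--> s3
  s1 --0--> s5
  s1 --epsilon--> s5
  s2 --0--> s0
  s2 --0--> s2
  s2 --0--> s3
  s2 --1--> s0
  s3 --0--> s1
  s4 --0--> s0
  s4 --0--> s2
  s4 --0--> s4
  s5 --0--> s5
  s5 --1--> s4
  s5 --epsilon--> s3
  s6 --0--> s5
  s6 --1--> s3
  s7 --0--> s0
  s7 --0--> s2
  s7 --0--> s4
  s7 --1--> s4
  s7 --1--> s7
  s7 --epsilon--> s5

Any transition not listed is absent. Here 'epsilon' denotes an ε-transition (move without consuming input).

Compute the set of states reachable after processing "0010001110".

Start in {s0}.
Read '0': s0→{s6}; now {s6}.
Read '0': s6→{s5}; union {s5}; ε-closure = {s3, s5}.
Read '1': s3→∅, s5→{s4}; now {s4}.
Read '0': s4→{s0, s2, s4}; now {s0, s2, s4}.
Read '0': s0→{s6}, s2→{s0, s2, s3}, s4→{s0, s2, s4}; now {s0, s2, s3, s4, s6}.
Read '0': s0→{s6}, s2→{s0, s2, s3}, s3→{s1}, s4→{s0, s2, s4}, s6→{s5}; now {s0, s1, s2, s3, s4, s5, s6}.
Read '1': s0→{s0, s2}, s1→∅, s2→{s0}, s3→∅, s4→∅, s5→{s4}, s6→{s3}; now {s0, s2, s3, s4}.
Read '1': s0→{s0, s2}, s2→{s0}, s3→∅, s4→∅; now {s0, s2}.
Read '1': s0→{s0, s2}, s2→{s0}; now {s0, s2}.
Read '0': s0→{s6}, s2→{s0, s2, s3}; now {s0, s2, s3, s6}.

{s0, s2, s3, s6}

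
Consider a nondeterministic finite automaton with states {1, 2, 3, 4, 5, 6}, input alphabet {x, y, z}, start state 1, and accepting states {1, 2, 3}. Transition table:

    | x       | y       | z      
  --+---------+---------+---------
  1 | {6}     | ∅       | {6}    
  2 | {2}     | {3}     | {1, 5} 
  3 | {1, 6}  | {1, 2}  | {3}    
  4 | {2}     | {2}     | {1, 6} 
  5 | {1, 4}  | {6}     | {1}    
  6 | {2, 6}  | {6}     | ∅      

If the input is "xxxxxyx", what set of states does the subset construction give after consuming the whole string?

{1, 2, 6}

Start in {1}.
Read 'x': 1→{6}; now {6}.
Read 'x': 6→{2, 6}; now {2, 6}.
Read 'x': 2→{2}, 6→{2, 6}; now {2, 6}.
Read 'x': 2→{2}, 6→{2, 6}; now {2, 6}.
Read 'x': 2→{2}, 6→{2, 6}; now {2, 6}.
Read 'y': 2→{3}, 6→{6}; now {3, 6}.
Read 'x': 3→{1, 6}, 6→{2, 6}; now {1, 2, 6}.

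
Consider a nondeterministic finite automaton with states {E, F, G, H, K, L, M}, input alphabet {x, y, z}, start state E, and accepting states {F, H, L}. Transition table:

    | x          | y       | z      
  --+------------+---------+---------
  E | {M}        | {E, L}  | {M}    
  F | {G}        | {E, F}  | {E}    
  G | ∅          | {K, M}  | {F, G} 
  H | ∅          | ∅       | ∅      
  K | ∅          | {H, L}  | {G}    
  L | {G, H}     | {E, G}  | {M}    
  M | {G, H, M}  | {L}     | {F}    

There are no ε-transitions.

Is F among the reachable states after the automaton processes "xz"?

Yes

Start in {E}.
Read 'x': {E} → {M}.
Read 'z': {M} → {F}.
State F is in {F}.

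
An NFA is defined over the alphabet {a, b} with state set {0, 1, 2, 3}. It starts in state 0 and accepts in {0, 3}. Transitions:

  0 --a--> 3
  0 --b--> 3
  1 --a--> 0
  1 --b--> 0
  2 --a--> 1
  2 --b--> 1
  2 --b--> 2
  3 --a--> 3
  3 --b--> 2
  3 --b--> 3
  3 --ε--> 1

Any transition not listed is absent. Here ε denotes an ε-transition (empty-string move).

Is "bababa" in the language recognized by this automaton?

Yes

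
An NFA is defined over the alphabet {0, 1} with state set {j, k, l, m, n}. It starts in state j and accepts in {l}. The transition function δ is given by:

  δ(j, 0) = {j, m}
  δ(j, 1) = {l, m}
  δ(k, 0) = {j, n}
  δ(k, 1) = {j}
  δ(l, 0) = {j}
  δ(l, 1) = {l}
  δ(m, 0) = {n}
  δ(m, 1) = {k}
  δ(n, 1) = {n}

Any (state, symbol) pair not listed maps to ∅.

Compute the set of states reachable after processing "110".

Start in {j}.
Read '1': j→{l, m}; now {l, m}.
Read '1': l→{l}, m→{k}; now {k, l}.
Read '0': k→{j, n}, l→{j}; now {j, n}.

{j, n}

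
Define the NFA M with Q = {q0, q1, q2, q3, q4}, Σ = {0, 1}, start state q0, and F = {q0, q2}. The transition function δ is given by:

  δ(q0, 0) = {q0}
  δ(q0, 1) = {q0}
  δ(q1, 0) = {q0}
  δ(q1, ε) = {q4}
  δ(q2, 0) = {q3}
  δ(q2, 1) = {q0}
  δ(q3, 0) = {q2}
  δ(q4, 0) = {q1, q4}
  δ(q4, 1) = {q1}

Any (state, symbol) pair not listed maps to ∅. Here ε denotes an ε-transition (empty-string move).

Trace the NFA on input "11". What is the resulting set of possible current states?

Start in {q0}.
Read '1': {q0} → {q0}.
Read '1': {q0} → {q0}.

{q0}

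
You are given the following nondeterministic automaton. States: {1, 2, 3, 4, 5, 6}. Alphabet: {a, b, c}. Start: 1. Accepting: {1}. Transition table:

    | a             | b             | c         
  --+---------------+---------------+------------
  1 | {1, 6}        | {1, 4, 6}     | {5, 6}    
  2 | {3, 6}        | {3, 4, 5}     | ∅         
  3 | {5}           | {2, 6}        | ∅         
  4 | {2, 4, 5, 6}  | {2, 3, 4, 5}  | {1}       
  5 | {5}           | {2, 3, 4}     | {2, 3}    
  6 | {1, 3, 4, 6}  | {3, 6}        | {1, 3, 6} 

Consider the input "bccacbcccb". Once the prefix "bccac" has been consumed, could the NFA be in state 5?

Yes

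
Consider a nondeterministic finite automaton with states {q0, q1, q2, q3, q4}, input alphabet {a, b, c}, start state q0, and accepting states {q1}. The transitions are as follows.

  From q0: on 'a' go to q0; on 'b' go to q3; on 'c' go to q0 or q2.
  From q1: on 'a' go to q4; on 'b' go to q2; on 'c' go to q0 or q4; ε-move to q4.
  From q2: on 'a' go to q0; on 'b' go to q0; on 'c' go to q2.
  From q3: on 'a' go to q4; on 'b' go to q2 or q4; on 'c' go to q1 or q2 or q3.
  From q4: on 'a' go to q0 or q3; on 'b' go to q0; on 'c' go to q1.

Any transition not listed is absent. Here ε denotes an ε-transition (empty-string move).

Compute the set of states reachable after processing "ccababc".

{q0, q2}

Start in {q0}.
Read 'c': q0→{q0, q2}; now {q0, q2}.
Read 'c': q0→{q0, q2}, q2→{q2}; now {q0, q2}.
Read 'a': q0→{q0}, q2→{q0}; now {q0}.
Read 'b': q0→{q3}; now {q3}.
Read 'a': q3→{q4}; now {q4}.
Read 'b': q4→{q0}; now {q0}.
Read 'c': q0→{q0, q2}; now {q0, q2}.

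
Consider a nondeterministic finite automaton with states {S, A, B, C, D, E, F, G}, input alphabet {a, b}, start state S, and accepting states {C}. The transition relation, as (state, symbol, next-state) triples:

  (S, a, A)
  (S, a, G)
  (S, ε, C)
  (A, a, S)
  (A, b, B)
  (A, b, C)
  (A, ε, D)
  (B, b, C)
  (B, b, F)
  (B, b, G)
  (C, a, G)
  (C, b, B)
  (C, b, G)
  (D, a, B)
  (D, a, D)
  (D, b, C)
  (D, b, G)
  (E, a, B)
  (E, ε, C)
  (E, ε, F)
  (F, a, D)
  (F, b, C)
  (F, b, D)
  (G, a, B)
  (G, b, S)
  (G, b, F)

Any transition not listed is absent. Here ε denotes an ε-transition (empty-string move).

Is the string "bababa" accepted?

Start: ε-closure({S}) = {S, C}.
Read 'b': S→∅, C→{B, G}; now {B, G}.
Read 'a': B→∅, G→{B}; now {B}.
Read 'b': B→{C, F, G}; now {C, F, G}.
Read 'a': C→{G}, F→{D}, G→{B}; now {B, D, G}.
Read 'b': B→{C, F, G}, D→{C, G}, G→{S, F}; now {S, C, F, G}.
Read 'a': S→{A, G}, C→{G}, F→{D}, G→{B}; now {A, B, D, G}.
The final set {A, B, D, G} contains no accepting state.

No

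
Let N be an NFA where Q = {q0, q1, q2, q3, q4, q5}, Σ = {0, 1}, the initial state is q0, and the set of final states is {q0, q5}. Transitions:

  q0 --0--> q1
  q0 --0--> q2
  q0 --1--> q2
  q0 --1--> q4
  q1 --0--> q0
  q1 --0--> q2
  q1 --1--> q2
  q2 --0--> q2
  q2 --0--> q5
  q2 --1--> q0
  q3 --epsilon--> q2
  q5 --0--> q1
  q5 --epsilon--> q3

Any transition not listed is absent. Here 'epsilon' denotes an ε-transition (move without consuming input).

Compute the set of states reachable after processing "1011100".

Start in {q0}.
Read '1': {q0} → {q2, q4}.
Read '0': {q2, q4} → {q2, q3, q5}.
Read '1': {q2, q3, q5} → {q0}.
Read '1': {q0} → {q2, q4}.
Read '1': {q2, q4} → {q0}.
Read '0': {q0} → {q1, q2}.
Read '0': {q1, q2} → {q0, q2, q3, q5}.

{q0, q2, q3, q5}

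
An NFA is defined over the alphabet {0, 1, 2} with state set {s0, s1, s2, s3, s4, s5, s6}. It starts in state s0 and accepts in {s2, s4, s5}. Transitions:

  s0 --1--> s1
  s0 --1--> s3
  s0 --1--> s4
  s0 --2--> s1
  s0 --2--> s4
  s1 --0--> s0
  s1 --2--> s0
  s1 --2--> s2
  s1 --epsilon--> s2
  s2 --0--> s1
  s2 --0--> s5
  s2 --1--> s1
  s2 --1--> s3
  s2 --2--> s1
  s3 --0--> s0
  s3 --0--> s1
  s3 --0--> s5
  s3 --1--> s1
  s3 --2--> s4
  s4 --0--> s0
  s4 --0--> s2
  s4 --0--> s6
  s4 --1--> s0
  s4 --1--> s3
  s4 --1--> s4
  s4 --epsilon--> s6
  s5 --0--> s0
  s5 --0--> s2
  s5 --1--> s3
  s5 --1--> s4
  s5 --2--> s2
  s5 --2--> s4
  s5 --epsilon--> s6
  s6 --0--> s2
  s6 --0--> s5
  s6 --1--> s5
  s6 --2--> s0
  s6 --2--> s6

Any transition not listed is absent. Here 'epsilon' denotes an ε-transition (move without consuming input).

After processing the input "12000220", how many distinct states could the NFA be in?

Start in {s0}.
Read '1': {s0} → {s1, s2, s3, s4, s6}.
Read '2': {s1, s2, s3, s4, s6} → {s0, s1, s2, s4, s6}.
Read '0': {s0, s1, s2, s4, s6} → {s0, s1, s2, s5, s6}.
Read '0': {s0, s1, s2, s5, s6} → {s0, s1, s2, s5, s6}.
Read '0': {s0, s1, s2, s5, s6} → {s0, s1, s2, s5, s6}.
Read '2': {s0, s1, s2, s5, s6} → {s0, s1, s2, s4, s6}.
Read '2': {s0, s1, s2, s4, s6} → {s0, s1, s2, s4, s6}.
Read '0': {s0, s1, s2, s4, s6} → {s0, s1, s2, s5, s6}.
That set has 5 states.

5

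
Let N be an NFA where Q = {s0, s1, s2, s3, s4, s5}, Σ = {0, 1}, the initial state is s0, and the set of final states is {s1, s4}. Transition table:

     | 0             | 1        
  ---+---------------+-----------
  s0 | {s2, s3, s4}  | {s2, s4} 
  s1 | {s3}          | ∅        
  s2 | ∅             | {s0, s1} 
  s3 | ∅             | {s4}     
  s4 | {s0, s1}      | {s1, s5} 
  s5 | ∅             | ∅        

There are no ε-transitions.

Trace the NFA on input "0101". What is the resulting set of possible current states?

Start in {s0}.
Read '0': s0→{s2, s3, s4}; now {s2, s3, s4}.
Read '1': s2→{s0, s1}, s3→{s4}, s4→{s1, s5}; now {s0, s1, s4, s5}.
Read '0': s0→{s2, s3, s4}, s1→{s3}, s4→{s0, s1}, s5→∅; now {s0, s1, s2, s3, s4}.
Read '1': s0→{s2, s4}, s1→∅, s2→{s0, s1}, s3→{s4}, s4→{s1, s5}; now {s0, s1, s2, s4, s5}.

{s0, s1, s2, s4, s5}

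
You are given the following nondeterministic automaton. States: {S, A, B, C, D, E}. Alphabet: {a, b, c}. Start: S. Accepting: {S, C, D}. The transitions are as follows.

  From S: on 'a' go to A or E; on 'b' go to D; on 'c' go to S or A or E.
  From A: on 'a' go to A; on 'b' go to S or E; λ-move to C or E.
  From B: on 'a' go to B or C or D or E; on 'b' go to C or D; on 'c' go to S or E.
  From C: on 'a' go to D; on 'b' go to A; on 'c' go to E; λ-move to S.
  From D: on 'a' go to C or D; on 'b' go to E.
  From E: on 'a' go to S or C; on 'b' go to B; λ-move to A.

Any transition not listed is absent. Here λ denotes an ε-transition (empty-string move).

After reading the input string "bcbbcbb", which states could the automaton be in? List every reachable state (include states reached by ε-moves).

Start in {S}.
Read 'b': {S} → {D}.
Read 'c': {D} → ∅.
The set is empty and remains empty for the remaining 5 symbols.

∅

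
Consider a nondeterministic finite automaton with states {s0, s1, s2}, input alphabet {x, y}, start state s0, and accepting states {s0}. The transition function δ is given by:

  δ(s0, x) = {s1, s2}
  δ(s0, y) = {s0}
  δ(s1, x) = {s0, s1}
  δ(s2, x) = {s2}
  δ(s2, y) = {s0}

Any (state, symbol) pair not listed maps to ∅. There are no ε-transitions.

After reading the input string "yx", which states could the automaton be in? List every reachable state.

{s1, s2}

Start in {s0}.
Read 'y': {s0} → {s0}.
Read 'x': {s0} → {s1, s2}.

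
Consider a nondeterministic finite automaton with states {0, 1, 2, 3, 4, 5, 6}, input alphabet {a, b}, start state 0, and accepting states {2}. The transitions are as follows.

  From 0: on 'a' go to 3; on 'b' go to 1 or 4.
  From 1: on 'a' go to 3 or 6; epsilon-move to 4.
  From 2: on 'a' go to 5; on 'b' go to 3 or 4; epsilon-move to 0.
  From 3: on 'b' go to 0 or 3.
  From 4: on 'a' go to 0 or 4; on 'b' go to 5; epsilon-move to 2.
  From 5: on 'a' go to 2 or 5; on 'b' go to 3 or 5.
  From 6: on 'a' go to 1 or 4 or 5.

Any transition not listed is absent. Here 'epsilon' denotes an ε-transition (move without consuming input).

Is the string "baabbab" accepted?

Yes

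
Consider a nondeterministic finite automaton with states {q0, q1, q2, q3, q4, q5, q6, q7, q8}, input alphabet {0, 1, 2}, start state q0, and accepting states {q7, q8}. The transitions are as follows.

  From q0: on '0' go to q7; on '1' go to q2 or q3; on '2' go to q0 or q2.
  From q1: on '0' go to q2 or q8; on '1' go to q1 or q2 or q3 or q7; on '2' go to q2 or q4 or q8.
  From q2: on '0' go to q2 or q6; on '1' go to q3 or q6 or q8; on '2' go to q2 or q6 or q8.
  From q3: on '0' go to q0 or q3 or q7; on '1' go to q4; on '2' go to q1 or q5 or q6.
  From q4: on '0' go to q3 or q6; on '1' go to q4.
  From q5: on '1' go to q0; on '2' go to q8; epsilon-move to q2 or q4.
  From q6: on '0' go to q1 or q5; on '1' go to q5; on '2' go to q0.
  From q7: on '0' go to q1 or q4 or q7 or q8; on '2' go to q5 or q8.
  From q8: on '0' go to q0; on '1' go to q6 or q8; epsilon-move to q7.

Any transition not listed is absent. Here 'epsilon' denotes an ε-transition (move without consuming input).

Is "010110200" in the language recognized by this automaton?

No

Start in {q0}.
Read '0': q0→{q7}; now {q7}.
Read '1': q7→∅; now ∅.
The set is empty and remains empty for the remaining 7 symbols.
The final set ∅ contains no accepting state.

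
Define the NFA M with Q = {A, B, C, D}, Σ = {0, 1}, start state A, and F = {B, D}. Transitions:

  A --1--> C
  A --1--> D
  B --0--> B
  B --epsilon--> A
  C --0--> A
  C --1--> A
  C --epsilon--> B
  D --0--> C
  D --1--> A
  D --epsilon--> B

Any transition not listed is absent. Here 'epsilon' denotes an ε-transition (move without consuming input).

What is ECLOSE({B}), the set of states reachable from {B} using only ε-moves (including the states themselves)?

Begin with {B}.
ε-move B → A; add A.

{A, B}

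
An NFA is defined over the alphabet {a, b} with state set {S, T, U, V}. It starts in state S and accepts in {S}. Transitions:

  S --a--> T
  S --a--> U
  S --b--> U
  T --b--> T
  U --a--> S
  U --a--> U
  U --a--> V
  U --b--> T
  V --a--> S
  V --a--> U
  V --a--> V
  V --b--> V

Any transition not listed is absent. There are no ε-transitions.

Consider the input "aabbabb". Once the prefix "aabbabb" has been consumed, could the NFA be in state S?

No

Start in {S}.
Read 'a': S→{T, U}; now {T, U}.
Read 'a': T→∅, U→{S, U, V}; now {S, U, V}.
Read 'b': S→{U}, U→{T}, V→{V}; now {T, U, V}.
Read 'b': T→{T}, U→{T}, V→{V}; now {T, V}.
Read 'a': T→∅, V→{S, U, V}; now {S, U, V}.
Read 'b': S→{U}, U→{T}, V→{V}; now {T, U, V}.
Read 'b': T→{T}, U→{T}, V→{V}; now {T, V}.
State S is not in {T, V}.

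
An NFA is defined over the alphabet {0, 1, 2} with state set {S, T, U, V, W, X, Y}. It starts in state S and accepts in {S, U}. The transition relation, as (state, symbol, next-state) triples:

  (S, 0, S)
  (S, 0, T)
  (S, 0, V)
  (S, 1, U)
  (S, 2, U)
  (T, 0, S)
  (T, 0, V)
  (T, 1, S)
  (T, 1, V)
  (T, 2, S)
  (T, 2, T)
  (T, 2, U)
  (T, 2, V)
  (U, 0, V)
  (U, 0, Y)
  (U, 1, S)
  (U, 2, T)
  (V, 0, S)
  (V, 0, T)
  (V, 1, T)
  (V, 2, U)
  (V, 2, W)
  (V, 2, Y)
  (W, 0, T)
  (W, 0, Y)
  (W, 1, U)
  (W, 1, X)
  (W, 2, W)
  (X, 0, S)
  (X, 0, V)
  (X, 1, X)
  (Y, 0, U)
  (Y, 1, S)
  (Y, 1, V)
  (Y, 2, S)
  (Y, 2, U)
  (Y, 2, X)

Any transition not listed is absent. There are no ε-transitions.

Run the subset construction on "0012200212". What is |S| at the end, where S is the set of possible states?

Start in {S}.
Read '0': S→{S, T, V}; now {S, T, V}.
Read '0': S→{S, T, V}, T→{S, V}, V→{S, T}; now {S, T, V}.
Read '1': S→{U}, T→{S, V}, V→{T}; now {S, T, U, V}.
Read '2': S→{U}, T→{S, T, U, V}, U→{T}, V→{U, W, Y}; now {S, T, U, V, W, Y}.
Read '2': S→{U}, T→{S, T, U, V}, U→{T}, V→{U, W, Y}, W→{W}, Y→{S, U, X}; now {S, T, U, V, W, X, Y}.
Read '0': S→{S, T, V}, T→{S, V}, U→{V, Y}, V→{S, T}, W→{T, Y}, X→{S, V}, Y→{U}; now {S, T, U, V, Y}.
Read '0': S→{S, T, V}, T→{S, V}, U→{V, Y}, V→{S, T}, Y→{U}; now {S, T, U, V, Y}.
Read '2': S→{U}, T→{S, T, U, V}, U→{T}, V→{U, W, Y}, Y→{S, U, X}; now {S, T, U, V, W, X, Y}.
Read '1': S→{U}, T→{S, V}, U→{S}, V→{T}, W→{U, X}, X→{X}, Y→{S, V}; now {S, T, U, V, X}.
Read '2': S→{U}, T→{S, T, U, V}, U→{T}, V→{U, W, Y}, X→∅; now {S, T, U, V, W, Y}.
That set has 6 states.

6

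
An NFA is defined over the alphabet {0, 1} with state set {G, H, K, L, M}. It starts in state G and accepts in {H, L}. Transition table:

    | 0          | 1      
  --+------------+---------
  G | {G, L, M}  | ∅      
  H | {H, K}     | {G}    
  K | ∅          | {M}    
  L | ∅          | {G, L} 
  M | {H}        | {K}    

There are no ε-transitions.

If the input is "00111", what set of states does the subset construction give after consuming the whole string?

Start in {G}.
Read '0': G→{G, L, M}; now {G, L, M}.
Read '0': G→{G, L, M}, L→∅, M→{H}; now {G, H, L, M}.
Read '1': G→∅, H→{G}, L→{G, L}, M→{K}; now {G, K, L}.
Read '1': G→∅, K→{M}, L→{G, L}; now {G, L, M}.
Read '1': G→∅, L→{G, L}, M→{K}; now {G, K, L}.

{G, K, L}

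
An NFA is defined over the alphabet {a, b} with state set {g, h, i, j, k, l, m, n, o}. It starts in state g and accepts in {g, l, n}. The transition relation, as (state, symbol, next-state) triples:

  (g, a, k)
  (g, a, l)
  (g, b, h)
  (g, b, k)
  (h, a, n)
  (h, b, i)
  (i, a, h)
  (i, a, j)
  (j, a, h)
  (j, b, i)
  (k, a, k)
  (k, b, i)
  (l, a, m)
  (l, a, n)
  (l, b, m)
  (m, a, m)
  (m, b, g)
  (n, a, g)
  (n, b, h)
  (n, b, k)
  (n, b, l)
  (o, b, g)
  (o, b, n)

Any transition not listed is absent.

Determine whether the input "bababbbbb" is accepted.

Start in {g}.
Read 'b': {g} → {h, k}.
Read 'a': {h, k} → {k, n}.
Read 'b': {k, n} → {h, i, k, l}.
Read 'a': {h, i, k, l} → {h, j, k, m, n}.
Read 'b': {h, j, k, m, n} → {g, h, i, k, l}.
Read 'b': {g, h, i, k, l} → {h, i, k, m}.
Read 'b': {h, i, k, m} → {g, i}.
Read 'b': {g, i} → {h, k}.
Read 'b': {h, k} → {i}.
The final set {i} contains no accepting state.

No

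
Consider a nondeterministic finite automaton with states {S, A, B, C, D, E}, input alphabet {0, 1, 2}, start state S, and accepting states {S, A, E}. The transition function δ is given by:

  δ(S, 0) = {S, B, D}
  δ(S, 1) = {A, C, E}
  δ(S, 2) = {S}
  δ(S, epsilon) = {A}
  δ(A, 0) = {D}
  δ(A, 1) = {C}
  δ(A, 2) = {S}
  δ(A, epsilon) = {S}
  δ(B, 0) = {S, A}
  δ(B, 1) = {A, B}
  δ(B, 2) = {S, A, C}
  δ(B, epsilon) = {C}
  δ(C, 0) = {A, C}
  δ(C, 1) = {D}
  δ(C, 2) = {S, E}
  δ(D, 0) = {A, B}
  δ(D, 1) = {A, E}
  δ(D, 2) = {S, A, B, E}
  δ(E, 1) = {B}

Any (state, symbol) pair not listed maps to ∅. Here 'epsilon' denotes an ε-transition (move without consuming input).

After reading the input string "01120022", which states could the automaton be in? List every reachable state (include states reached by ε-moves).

{S, A, C, E}

Start: ε-closure({S}) = {S, A}.
Read '0': S→{S, B, D}, A→{D}; union {S, B, D}; ε-closure = {S, A, B, C, D}.
Read '1': S→{A, C, E}, A→{C}, B→{A, B}, C→{D}, D→{A, E}; union {A, B, C, D, E}; ε-closure = {S, A, B, C, D, E}.
Read '1': S→{A, C, E}, A→{C}, B→{A, B}, C→{D}, D→{A, E}, E→{B}; union {A, B, C, D, E}; ε-closure = {S, A, B, C, D, E}.
Read '2': S→{S}, A→{S}, B→{S, A, C}, C→{S, E}, D→{S, A, B, E}, E→∅; now {S, A, B, C, E}.
Read '0': S→{S, B, D}, A→{D}, B→{S, A}, C→{A, C}, E→∅; now {S, A, B, C, D}.
Read '0': S→{S, B, D}, A→{D}, B→{S, A}, C→{A, C}, D→{A, B}; now {S, A, B, C, D}.
Read '2': S→{S}, A→{S}, B→{S, A, C}, C→{S, E}, D→{S, A, B, E}; now {S, A, B, C, E}.
Read '2': S→{S}, A→{S}, B→{S, A, C}, C→{S, E}, E→∅; now {S, A, C, E}.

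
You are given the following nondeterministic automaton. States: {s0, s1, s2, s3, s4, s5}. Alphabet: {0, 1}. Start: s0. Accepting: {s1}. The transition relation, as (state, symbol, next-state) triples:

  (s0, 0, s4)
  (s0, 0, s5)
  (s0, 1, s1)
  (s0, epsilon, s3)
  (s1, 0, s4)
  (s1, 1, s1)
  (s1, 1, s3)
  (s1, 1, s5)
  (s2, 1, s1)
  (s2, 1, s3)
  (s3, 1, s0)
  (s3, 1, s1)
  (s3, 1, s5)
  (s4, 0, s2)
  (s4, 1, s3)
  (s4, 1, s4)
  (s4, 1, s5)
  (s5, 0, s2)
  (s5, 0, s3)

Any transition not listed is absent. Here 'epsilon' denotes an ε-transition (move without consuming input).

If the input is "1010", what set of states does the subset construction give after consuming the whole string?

{s2, s3, s4, s5}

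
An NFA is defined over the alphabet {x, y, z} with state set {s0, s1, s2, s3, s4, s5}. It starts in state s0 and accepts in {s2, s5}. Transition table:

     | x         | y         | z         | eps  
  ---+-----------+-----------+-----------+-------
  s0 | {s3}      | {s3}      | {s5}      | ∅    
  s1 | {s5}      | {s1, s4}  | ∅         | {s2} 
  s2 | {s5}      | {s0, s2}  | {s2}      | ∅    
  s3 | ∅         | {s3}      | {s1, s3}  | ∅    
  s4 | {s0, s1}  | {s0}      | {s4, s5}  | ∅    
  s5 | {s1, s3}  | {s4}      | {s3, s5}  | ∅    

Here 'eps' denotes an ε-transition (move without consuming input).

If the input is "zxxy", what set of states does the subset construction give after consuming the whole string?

Start in {s0}.
Read 'z': {s0} → {s5}.
Read 'x': {s5} → {s1, s2, s3}.
Read 'x': {s1, s2, s3} → {s5}.
Read 'y': {s5} → {s4}.

{s4}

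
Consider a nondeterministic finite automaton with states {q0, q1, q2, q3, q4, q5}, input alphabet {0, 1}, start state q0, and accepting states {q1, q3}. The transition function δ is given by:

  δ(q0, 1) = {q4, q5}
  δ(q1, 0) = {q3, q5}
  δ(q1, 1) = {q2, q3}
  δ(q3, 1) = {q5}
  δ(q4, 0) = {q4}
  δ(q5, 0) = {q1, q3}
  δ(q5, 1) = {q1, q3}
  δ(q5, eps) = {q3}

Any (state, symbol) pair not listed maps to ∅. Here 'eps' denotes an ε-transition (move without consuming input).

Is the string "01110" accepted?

No

Start in {q0}.
Read '0': q0→∅; now ∅.
The set is empty and remains empty for the remaining 4 symbols.
The final set ∅ contains no accepting state.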